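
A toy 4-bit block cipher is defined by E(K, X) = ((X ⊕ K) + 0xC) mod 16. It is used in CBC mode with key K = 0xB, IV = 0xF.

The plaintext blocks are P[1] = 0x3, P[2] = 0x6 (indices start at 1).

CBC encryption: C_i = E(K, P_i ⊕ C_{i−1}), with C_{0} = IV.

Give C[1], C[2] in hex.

C[1]: P[1] ⊕ 0xF = 0xC; E(K, 0xC) = 0x3.
C[2]: P[2] ⊕ 0x3 = 0x5; E(K, 0x5) = 0xA.

C[1] = 0x3, C[2] = 0xA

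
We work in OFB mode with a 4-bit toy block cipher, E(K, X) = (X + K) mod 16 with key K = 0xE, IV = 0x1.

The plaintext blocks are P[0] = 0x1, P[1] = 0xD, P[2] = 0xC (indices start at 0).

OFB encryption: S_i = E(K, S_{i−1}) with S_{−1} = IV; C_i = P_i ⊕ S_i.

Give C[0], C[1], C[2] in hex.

C[0]: S = E(K, 0x1) = 0xF; 0x1 ⊕ 0xF = 0xE.
C[1]: S = E(K, 0xF) = 0xD; 0xD ⊕ 0xD = 0x0.
C[2]: S = E(K, 0xD) = 0xB; 0xC ⊕ 0xB = 0x7.

C[0] = 0xE, C[1] = 0x0, C[2] = 0x7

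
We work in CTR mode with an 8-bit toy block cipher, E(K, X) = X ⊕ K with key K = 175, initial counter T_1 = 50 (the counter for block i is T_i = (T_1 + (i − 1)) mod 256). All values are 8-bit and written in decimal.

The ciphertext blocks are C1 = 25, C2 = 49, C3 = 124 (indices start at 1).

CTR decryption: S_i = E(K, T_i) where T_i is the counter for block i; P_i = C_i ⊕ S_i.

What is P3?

P3 = 231

P3: T = 52, S = E(K, T) = 155; 124 ⊕ 155 = 231.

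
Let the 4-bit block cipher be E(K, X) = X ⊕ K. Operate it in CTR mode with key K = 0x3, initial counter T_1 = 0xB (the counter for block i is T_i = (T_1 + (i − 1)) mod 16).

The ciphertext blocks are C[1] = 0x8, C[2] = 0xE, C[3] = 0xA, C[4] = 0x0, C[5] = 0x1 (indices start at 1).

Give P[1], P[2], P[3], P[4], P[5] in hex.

P[1] = 0x0, P[2] = 0x1, P[3] = 0x4, P[4] = 0xD, P[5] = 0xD

CTR decryption: S_i = E(K, T_i) where T_i is the counter for block i; P_i = C_i ⊕ S_i.
P[1]: T = 0xB, S = E(K, T) = 0x8; 0x8 ⊕ 0x8 = 0x0.
P[2]: T = 0xC, S = E(K, T) = 0xF; 0xE ⊕ 0xF = 0x1.
P[3]: T = 0xD, S = E(K, T) = 0xE; 0xA ⊕ 0xE = 0x4.
P[4]: T = 0xE, S = E(K, T) = 0xD; 0x0 ⊕ 0xD = 0xD.
P[5]: T = 0xF, S = E(K, T) = 0xC; 0x1 ⊕ 0xC = 0xD.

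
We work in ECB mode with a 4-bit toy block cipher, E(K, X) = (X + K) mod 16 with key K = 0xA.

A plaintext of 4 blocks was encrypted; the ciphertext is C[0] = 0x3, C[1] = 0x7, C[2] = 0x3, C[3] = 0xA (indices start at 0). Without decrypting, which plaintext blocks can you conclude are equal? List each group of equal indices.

P[0] = P[2]

ECB encrypts each block independently with the same key, so equal ciphertext blocks imply equal plaintext blocks.
C[0] = C[2] = 0x3, so P[0] = P[2].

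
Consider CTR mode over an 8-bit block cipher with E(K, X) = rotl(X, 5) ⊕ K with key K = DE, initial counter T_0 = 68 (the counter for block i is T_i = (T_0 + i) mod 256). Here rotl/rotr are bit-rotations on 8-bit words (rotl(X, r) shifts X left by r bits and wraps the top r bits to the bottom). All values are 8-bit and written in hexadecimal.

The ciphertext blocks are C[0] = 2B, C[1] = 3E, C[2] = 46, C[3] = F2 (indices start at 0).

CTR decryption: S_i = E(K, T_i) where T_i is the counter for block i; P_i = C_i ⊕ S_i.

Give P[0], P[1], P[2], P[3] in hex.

P[0] = F8, P[1] = CD, P[2] = D5, P[3] = 41

P[0]: T = 68, S = E(K, T) = D3; 2B ⊕ D3 = F8.
P[1]: T = 69, S = E(K, T) = F3; 3E ⊕ F3 = CD.
P[2]: T = 6A, S = E(K, T) = 93; 46 ⊕ 93 = D5.
P[3]: T = 6B, S = E(K, T) = B3; F2 ⊕ B3 = 41.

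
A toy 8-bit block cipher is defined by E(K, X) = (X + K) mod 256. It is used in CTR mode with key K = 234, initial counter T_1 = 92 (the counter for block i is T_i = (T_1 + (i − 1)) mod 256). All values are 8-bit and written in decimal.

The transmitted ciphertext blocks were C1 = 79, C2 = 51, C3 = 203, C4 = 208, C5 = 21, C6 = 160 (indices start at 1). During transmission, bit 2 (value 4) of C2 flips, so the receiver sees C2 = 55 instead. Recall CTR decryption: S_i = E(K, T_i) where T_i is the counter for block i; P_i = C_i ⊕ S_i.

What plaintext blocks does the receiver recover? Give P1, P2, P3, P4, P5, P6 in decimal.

Only C2 changed, to 55. In CTR, a change in C_i flips the same bit in P_i only; the keystream is unaffected. Decrypting the received ciphertext:
P1: T = 92, S = E(K, T) = 70; 79 ⊕ 70 = 9.
P2: T = 93, S = E(K, T) = 71; 55 ⊕ 71 = 112.
P3: T = 94, S = E(K, T) = 72; 203 ⊕ 72 = 131.
P4: T = 95, S = E(K, T) = 73; 208 ⊕ 73 = 153.
P5: T = 96, S = E(K, T) = 74; 21 ⊕ 74 = 95.
P6: T = 97, S = E(K, T) = 75; 160 ⊕ 75 = 235.
Blocks that differ from the original plaintext: P2.

P1 = 9, P2 = 112, P3 = 131, P4 = 153, P5 = 95, P6 = 235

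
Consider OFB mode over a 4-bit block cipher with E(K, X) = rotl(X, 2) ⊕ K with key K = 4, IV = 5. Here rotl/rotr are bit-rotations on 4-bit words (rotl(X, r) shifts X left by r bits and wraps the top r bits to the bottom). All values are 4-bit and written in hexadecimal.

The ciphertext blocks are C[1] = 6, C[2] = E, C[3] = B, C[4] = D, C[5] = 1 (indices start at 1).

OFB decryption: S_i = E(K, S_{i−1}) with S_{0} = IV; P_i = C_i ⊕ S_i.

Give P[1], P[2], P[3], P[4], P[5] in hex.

P[1] = 7, P[2] = E, P[3] = F, P[4] = 8, P[5] = 0

P[1]: S = E(K, 5) = 1; 6 ⊕ 1 = 7.
P[2]: S = E(K, 1) = 0; E ⊕ 0 = E.
P[3]: S = E(K, 0) = 4; B ⊕ 4 = F.
P[4]: S = E(K, 4) = 5; D ⊕ 5 = 8.
P[5]: S = E(K, 5) = 1; 1 ⊕ 1 = 0.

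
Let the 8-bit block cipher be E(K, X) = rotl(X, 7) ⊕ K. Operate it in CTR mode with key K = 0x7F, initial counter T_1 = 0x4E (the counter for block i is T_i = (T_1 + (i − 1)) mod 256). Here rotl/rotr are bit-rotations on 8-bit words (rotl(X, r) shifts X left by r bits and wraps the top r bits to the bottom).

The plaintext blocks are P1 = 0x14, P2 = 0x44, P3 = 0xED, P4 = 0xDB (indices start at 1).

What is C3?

C3 = 0xBA

CTR encryption: S_i = E(K, T_i) where T_i is the counter for block i; C_i = P_i ⊕ S_i.
C1: T = 0x4E, S = E(K, T) = 0x58; 0x14 ⊕ 0x58 = 0x4C.
C2: T = 0x4F, S = E(K, T) = 0xD8; 0x44 ⊕ 0xD8 = 0x9C.
C3: T = 0x50, S = E(K, T) = 0x57; 0xED ⊕ 0x57 = 0xBA.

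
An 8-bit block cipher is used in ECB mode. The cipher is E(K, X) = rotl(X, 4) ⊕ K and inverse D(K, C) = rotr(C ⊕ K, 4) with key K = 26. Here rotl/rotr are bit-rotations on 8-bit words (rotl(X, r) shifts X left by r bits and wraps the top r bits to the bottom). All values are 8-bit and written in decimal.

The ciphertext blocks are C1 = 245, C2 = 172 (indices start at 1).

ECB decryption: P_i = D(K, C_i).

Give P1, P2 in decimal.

P1 = 254, P2 = 107

P1: D(K, 245) = 254.
P2: D(K, 172) = 107.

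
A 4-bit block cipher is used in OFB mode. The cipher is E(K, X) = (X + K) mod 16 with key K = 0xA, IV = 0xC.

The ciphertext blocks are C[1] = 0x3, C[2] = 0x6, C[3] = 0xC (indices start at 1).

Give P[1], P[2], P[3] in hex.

P[1] = 0x5, P[2] = 0x6, P[3] = 0x6

OFB decryption: S_i = E(K, S_{i−1}) with S_{0} = IV; P_i = C_i ⊕ S_i.
P[1]: S = E(K, 0xC) = 0x6; 0x3 ⊕ 0x6 = 0x5.
P[2]: S = E(K, 0x6) = 0x0; 0x6 ⊕ 0x0 = 0x6.
P[3]: S = E(K, 0x0) = 0xA; 0xC ⊕ 0xA = 0x6.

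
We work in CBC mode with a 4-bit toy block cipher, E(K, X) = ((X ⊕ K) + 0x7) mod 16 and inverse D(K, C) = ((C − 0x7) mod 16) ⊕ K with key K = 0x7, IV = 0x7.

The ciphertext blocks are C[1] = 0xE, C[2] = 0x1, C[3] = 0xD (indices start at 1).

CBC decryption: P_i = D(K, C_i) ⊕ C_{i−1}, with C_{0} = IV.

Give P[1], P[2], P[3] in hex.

P[1]: D(K, 0xE) = 0x0; 0x0 ⊕ 0x7 = 0x7.
P[2]: D(K, 0x1) = 0xD; 0xD ⊕ 0xE = 0x3.
P[3]: D(K, 0xD) = 0x1; 0x1 ⊕ 0x1 = 0x0.

P[1] = 0x7, P[2] = 0x3, P[3] = 0x0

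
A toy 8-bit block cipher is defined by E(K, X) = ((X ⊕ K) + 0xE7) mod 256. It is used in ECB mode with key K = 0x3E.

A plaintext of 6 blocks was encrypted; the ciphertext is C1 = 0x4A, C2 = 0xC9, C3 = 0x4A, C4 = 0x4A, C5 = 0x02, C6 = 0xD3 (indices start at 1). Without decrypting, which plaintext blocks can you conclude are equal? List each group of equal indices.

ECB encrypts each block independently with the same key, so equal ciphertext blocks imply equal plaintext blocks.
C1 = C3 = C4 = 0x4A, so P1 = P3 = P4.

P1 = P3 = P4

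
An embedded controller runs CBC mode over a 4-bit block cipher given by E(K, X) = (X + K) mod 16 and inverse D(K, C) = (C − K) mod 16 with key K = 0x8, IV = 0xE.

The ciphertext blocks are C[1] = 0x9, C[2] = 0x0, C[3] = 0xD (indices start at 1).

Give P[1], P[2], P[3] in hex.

P[1] = 0xF, P[2] = 0x1, P[3] = 0x5

CBC decryption: P_i = D(K, C_i) ⊕ C_{i−1}, with C_{0} = IV.
P[1]: D(K, 0x9) = 0x1; 0x1 ⊕ 0xE = 0xF.
P[2]: D(K, 0x0) = 0x8; 0x8 ⊕ 0x9 = 0x1.
P[3]: D(K, 0xD) = 0x5; 0x5 ⊕ 0x0 = 0x5.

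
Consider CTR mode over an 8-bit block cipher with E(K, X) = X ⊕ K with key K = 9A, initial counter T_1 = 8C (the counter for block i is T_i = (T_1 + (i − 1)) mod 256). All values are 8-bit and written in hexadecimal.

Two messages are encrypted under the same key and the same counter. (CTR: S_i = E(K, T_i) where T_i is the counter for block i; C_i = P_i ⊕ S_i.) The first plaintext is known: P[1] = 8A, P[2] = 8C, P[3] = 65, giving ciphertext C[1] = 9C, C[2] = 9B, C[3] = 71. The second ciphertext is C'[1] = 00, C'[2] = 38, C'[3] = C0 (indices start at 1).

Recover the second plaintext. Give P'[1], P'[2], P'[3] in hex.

In CTR with a reused counter, both messages share the same keystream S_i, so C_i ⊕ C'_i = P_i ⊕ P'_i and thus P'_i = P_i ⊕ C_i ⊕ C'_i.
P'[1]: 8A ⊕ 9C ⊕ 00 = 16.
P'[2]: 8C ⊕ 9B ⊕ 38 = 2F.
P'[3]: 65 ⊕ 71 ⊕ C0 = D4.

P'[1] = 16, P'[2] = 2F, P'[3] = D4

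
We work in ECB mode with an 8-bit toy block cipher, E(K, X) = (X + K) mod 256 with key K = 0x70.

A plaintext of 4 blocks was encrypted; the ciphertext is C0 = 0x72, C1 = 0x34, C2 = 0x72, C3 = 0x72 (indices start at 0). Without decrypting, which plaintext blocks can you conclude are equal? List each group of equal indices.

ECB encrypts each block independently with the same key, so equal ciphertext blocks imply equal plaintext blocks.
C0 = C2 = C3 = 0x72, so P0 = P2 = P3.

P0 = P2 = P3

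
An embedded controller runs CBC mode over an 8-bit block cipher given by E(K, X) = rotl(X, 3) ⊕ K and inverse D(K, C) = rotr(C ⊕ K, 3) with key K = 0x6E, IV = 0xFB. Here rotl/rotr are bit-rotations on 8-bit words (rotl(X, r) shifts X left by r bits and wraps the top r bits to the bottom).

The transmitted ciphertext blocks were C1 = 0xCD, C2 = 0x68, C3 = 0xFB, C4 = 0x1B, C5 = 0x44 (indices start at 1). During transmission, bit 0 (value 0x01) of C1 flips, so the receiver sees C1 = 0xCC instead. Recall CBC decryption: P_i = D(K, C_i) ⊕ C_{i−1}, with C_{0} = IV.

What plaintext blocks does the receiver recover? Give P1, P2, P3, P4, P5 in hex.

Only C1 changed, to 0xCC. In CBC, a change in C_i garbles P_i and flips the same bit in P_{i+1}. Decrypting the received ciphertext:
P1: D(K, 0xCC) = 0x54; 0x54 ⊕ 0xFB = 0xAF.
P2: D(K, 0x68) = 0xC0; 0xC0 ⊕ 0xCC = 0x0C.
P3: D(K, 0xFB) = 0xB2; 0xB2 ⊕ 0x68 = 0xDA.
P4: D(K, 0x1B) = 0xAE; 0xAE ⊕ 0xFB = 0x55.
P5: D(K, 0x44) = 0x45; 0x45 ⊕ 0x1B = 0x5E.
Blocks that differ from the original plaintext: P1, P2.

P1 = 0xAF, P2 = 0x0C, P3 = 0xDA, P4 = 0x55, P5 = 0x5E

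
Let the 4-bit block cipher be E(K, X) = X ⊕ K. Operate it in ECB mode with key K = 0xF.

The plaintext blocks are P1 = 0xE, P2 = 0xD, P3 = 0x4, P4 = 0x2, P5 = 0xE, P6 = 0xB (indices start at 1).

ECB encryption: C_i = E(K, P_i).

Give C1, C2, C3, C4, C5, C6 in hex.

C1 = 0x1, C2 = 0x2, C3 = 0xB, C4 = 0xD, C5 = 0x1, C6 = 0x4

C1: E(K, 0xE) = 0x1.
C2: E(K, 0xD) = 0x2.
C3: E(K, 0x4) = 0xB.
C4: E(K, 0x2) = 0xD.
C5: E(K, 0xE) = 0x1.
C6: E(K, 0xB) = 0x4.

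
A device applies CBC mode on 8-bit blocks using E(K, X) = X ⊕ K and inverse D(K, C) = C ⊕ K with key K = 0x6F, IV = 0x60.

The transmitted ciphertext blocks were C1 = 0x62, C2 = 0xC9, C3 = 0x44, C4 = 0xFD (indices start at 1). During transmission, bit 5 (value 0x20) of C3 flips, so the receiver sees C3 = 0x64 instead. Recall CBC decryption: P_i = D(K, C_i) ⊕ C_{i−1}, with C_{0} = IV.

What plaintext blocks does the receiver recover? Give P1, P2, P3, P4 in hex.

P1 = 0x6D, P2 = 0xC4, P3 = 0xC2, P4 = 0xF6

Only C3 changed, to 0x64. In CBC, a change in C_i garbles P_i and flips the same bit in P_{i+1}. Decrypting the received ciphertext:
P1: D(K, 0x62) = 0x0D; 0x0D ⊕ 0x60 = 0x6D.
P2: D(K, 0xC9) = 0xA6; 0xA6 ⊕ 0x62 = 0xC4.
P3: D(K, 0x64) = 0x0B; 0x0B ⊕ 0xC9 = 0xC2.
P4: D(K, 0xFD) = 0x92; 0x92 ⊕ 0x64 = 0xF6.
Blocks that differ from the original plaintext: P3, P4.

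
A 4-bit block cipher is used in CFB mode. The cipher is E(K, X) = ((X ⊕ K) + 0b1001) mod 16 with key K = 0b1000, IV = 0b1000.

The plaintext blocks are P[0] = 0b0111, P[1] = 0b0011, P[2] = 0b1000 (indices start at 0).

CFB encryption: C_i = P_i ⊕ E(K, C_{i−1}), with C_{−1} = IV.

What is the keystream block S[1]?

C[0]: E(K, 0b1000) = 0b1001; 0b0111 ⊕ 0b1001 = 0b1110.
C[1]: E(K, 0b1110) = 0b1111; 0b0011 ⊕ 0b1111 = 0b1100.
So S[1] = 0b1111.

0b1111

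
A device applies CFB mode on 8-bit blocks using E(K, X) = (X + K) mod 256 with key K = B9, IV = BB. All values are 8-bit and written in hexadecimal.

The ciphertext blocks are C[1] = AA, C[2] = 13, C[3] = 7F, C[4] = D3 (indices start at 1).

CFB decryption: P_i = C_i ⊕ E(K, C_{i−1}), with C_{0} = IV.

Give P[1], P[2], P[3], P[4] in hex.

P[1] = DE, P[2] = 70, P[3] = B3, P[4] = EB

P[1]: E(K, BB) = 74; AA ⊕ 74 = DE.
P[2]: E(K, AA) = 63; 13 ⊕ 63 = 70.
P[3]: E(K, 13) = CC; 7F ⊕ CC = B3.
P[4]: E(K, 7F) = 38; D3 ⊕ 38 = EB.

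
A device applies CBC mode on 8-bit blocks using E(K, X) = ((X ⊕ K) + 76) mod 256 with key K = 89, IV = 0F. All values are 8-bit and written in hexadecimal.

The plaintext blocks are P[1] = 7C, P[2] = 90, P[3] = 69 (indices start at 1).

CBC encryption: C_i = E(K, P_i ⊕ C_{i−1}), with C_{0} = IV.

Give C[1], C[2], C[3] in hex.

C[1] = 70, C[2] = DF, C[3] = B5

C[1]: P[1] ⊕ 0F = 73; E(K, 73) = 70.
C[2]: P[2] ⊕ 70 = E0; E(K, E0) = DF.
C[3]: P[3] ⊕ DF = B6; E(K, B6) = B5.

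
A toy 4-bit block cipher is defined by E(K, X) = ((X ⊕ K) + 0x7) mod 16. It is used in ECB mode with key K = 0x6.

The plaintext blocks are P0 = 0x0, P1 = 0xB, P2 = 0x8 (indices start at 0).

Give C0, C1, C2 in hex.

ECB encryption: C_i = E(K, P_i).
C0: E(K, 0x0) = 0xD.
C1: E(K, 0xB) = 0x4.
C2: E(K, 0x8) = 0x5.

C0 = 0xD, C1 = 0x4, C2 = 0x5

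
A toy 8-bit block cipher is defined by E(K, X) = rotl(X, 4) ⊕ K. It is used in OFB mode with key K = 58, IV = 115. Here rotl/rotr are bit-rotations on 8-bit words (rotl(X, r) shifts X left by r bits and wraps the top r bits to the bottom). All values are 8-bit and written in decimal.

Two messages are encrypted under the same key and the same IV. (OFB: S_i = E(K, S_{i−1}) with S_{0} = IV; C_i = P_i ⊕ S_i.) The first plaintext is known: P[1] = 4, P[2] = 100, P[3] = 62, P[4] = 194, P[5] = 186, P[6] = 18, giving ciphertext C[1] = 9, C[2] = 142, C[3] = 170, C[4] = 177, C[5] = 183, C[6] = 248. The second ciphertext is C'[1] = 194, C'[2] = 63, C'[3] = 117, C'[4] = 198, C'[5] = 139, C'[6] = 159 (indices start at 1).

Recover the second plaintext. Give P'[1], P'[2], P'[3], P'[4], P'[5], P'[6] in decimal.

P'[1] = 207, P'[2] = 213, P'[3] = 225, P'[4] = 181, P'[5] = 134, P'[6] = 117

In OFB with a reused IV, both messages share the same keystream S_i, so C_i ⊕ C'_i = P_i ⊕ P'_i and thus P'_i = P_i ⊕ C_i ⊕ C'_i.
P'[1]: 4 ⊕ 9 ⊕ 194 = 207.
P'[2]: 100 ⊕ 142 ⊕ 63 = 213.
P'[3]: 62 ⊕ 170 ⊕ 117 = 225.
P'[4]: 194 ⊕ 177 ⊕ 198 = 181.
P'[5]: 186 ⊕ 183 ⊕ 139 = 134.
P'[6]: 18 ⊕ 248 ⊕ 159 = 117.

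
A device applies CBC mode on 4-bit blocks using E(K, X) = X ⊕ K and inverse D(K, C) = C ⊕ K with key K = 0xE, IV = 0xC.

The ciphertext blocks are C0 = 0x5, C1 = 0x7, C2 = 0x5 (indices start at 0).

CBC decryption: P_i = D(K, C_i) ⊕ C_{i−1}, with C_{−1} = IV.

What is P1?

P1: D(K, 0x7) = 0x9; 0x9 ⊕ 0x5 = 0xC.

P1 = 0xC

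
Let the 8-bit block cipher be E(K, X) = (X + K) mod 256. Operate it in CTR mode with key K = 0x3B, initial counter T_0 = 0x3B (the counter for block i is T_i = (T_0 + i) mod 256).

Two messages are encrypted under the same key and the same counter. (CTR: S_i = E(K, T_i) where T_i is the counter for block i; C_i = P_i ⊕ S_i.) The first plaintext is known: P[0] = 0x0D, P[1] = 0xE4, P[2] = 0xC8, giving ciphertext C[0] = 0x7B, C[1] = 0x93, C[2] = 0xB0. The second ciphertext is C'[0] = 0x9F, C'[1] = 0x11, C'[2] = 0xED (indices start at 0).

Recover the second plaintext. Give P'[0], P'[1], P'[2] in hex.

In CTR with a reused counter, both messages share the same keystream S_i, so C_i ⊕ C'_i = P_i ⊕ P'_i and thus P'_i = P_i ⊕ C_i ⊕ C'_i.
P'[0]: 0x0D ⊕ 0x7B ⊕ 0x9F = 0xE9.
P'[1]: 0xE4 ⊕ 0x93 ⊕ 0x11 = 0x66.
P'[2]: 0xC8 ⊕ 0xB0 ⊕ 0xED = 0x95.

P'[0] = 0xE9, P'[1] = 0x66, P'[2] = 0x95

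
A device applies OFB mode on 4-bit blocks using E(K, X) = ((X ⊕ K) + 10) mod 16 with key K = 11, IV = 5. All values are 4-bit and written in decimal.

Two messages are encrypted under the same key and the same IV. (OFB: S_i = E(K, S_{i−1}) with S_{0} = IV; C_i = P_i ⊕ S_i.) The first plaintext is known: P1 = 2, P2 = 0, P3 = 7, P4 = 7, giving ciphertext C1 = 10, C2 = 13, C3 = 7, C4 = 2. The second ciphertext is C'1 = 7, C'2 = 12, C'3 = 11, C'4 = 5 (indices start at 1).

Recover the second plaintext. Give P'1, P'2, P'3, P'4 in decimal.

P'1 = 15, P'2 = 1, P'3 = 11, P'4 = 0

In OFB with a reused IV, both messages share the same keystream S_i, so C_i ⊕ C'_i = P_i ⊕ P'_i and thus P'_i = P_i ⊕ C_i ⊕ C'_i.
P'1: 2 ⊕ 10 ⊕ 7 = 15.
P'2: 0 ⊕ 13 ⊕ 12 = 1.
P'3: 7 ⊕ 7 ⊕ 11 = 11.
P'4: 7 ⊕ 2 ⊕ 5 = 0.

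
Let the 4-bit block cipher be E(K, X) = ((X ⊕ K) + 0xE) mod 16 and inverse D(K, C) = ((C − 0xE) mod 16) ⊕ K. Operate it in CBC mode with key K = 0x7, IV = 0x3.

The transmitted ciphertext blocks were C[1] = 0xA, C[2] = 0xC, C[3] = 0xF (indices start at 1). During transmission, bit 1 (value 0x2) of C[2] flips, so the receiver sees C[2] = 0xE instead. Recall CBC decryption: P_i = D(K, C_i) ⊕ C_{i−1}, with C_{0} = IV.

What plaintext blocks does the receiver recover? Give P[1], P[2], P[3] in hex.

P[1] = 0x8, P[2] = 0xD, P[3] = 0x8

Only C[2] changed, to 0xE. In CBC, a change in C_i garbles P_i and flips the same bit in P_{i+1}. Decrypting the received ciphertext:
P[1]: D(K, 0xA) = 0xB; 0xB ⊕ 0x3 = 0x8.
P[2]: D(K, 0xE) = 0x7; 0x7 ⊕ 0xA = 0xD.
P[3]: D(K, 0xF) = 0x6; 0x6 ⊕ 0xE = 0x8.
Blocks that differ from the original plaintext: P[2], P[3].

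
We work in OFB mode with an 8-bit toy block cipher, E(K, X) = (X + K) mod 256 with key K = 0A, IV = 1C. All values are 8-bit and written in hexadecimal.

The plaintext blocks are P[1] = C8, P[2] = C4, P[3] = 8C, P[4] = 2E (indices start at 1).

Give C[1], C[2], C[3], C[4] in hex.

C[1] = EE, C[2] = F4, C[3] = B6, C[4] = 6A

OFB encryption: S_i = E(K, S_{i−1}) with S_{0} = IV; C_i = P_i ⊕ S_i.
C[1]: S = E(K, 1C) = 26; C8 ⊕ 26 = EE.
C[2]: S = E(K, 26) = 30; C4 ⊕ 30 = F4.
C[3]: S = E(K, 30) = 3A; 8C ⊕ 3A = B6.
C[4]: S = E(K, 3A) = 44; 2E ⊕ 44 = 6A.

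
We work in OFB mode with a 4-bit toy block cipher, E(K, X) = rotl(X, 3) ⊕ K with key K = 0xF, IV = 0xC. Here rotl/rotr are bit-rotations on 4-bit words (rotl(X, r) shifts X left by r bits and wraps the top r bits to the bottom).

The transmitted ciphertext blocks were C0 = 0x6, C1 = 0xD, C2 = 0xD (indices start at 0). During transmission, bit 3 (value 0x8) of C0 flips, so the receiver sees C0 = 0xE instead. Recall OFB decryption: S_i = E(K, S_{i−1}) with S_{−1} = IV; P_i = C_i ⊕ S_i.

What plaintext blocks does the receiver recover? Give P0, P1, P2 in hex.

P0 = 0x7, P1 = 0xE, P2 = 0xB

Only C0 changed, to 0xE. In OFB, a change in C_i flips the same bit in P_i only; the keystream is unaffected. Decrypting the received ciphertext:
P0: S = E(K, 0xC) = 0x9; 0xE ⊕ 0x9 = 0x7.
P1: S = E(K, 0x9) = 0x3; 0xD ⊕ 0x3 = 0xE.
P2: S = E(K, 0x3) = 0x6; 0xD ⊕ 0x6 = 0xB.
Blocks that differ from the original plaintext: P0.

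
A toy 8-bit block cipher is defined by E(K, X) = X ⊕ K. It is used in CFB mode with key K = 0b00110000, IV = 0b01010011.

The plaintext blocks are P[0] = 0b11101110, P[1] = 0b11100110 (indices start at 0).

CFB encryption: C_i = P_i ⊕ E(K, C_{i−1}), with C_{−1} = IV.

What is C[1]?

C[1] = 0b01011011

C[0]: E(K, 0b01010011) = 0b01100011; 0b11101110 ⊕ 0b01100011 = 0b10001101.
C[1]: E(K, 0b10001101) = 0b10111101; 0b11100110 ⊕ 0b10111101 = 0b01011011.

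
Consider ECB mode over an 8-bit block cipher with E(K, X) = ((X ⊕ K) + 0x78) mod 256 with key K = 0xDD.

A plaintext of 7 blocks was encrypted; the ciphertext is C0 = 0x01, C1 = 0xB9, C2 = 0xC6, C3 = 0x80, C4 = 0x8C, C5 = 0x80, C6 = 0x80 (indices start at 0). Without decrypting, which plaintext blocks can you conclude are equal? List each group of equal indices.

ECB encrypts each block independently with the same key, so equal ciphertext blocks imply equal plaintext blocks.
C3 = C5 = C6 = 0x80, so P3 = P5 = P6.

P3 = P5 = P6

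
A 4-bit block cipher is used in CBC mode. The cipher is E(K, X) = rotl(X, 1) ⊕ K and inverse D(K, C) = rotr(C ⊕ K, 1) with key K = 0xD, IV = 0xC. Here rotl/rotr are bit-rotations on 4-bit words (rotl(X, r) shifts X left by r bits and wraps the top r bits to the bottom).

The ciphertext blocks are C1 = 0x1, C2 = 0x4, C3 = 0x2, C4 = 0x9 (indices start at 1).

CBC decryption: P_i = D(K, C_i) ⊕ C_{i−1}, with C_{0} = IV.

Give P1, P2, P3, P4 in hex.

P1: D(K, 0x1) = 0x6; 0x6 ⊕ 0xC = 0xA.
P2: D(K, 0x4) = 0xC; 0xC ⊕ 0x1 = 0xD.
P3: D(K, 0x2) = 0xF; 0xF ⊕ 0x4 = 0xB.
P4: D(K, 0x9) = 0x2; 0x2 ⊕ 0x2 = 0x0.

P1 = 0xA, P2 = 0xD, P3 = 0xB, P4 = 0x0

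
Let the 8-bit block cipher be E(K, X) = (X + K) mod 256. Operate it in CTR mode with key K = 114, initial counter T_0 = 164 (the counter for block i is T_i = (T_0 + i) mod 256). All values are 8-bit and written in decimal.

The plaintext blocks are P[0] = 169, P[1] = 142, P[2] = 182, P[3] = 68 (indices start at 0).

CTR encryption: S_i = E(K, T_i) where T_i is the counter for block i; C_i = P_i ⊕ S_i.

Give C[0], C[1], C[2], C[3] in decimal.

C[0] = 191, C[1] = 153, C[2] = 174, C[3] = 93

C[0]: T = 164, S = E(K, T) = 22; 169 ⊕ 22 = 191.
C[1]: T = 165, S = E(K, T) = 23; 142 ⊕ 23 = 153.
C[2]: T = 166, S = E(K, T) = 24; 182 ⊕ 24 = 174.
C[3]: T = 167, S = E(K, T) = 25; 68 ⊕ 25 = 93.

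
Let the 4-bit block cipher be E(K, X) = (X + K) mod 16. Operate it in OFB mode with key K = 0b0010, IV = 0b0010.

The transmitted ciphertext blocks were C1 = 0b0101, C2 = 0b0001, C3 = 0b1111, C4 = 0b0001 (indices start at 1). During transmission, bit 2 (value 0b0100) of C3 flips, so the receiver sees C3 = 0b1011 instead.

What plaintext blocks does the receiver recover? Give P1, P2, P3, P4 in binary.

OFB decryption: S_i = E(K, S_{i−1}) with S_{0} = IV; P_i = C_i ⊕ S_i.
Only C3 changed, to 0b1011. In OFB, a change in C_i flips the same bit in P_i only; the keystream is unaffected. Decrypting the received ciphertext:
P1: S = E(K, 0b0010) = 0b0100; 0b0101 ⊕ 0b0100 = 0b0001.
P2: S = E(K, 0b0100) = 0b0110; 0b0001 ⊕ 0b0110 = 0b0111.
P3: S = E(K, 0b0110) = 0b1000; 0b1011 ⊕ 0b1000 = 0b0011.
P4: S = E(K, 0b1000) = 0b1010; 0b0001 ⊕ 0b1010 = 0b1011.
Blocks that differ from the original plaintext: P3.

P1 = 0b0001, P2 = 0b0111, P3 = 0b0011, P4 = 0b1011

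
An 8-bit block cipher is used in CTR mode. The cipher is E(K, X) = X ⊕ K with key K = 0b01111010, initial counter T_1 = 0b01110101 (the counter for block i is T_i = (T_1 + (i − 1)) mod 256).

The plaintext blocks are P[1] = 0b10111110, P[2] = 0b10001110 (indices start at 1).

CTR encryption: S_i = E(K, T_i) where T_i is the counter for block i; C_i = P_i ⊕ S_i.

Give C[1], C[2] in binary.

C[1]: T = 0b01110101, S = E(K, T) = 0b00001111; 0b10111110 ⊕ 0b00001111 = 0b10110001.
C[2]: T = 0b01110110, S = E(K, T) = 0b00001100; 0b10001110 ⊕ 0b00001100 = 0b10000010.

C[1] = 0b10110001, C[2] = 0b10000010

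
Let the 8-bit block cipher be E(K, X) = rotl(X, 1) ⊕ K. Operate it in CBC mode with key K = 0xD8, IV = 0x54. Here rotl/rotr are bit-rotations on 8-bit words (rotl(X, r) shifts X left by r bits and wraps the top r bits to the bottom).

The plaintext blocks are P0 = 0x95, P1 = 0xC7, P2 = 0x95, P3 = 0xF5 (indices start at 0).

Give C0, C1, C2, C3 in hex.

CBC encryption: C_i = E(K, P_i ⊕ C_{i−1}), with C_{−1} = IV.
C0: P0 ⊕ 0x54 = 0xC1; E(K, 0xC1) = 0x5B.
C1: P1 ⊕ 0x5B = 0x9C; E(K, 0x9C) = 0xE1.
C2: P2 ⊕ 0xE1 = 0x74; E(K, 0x74) = 0x30.
C3: P3 ⊕ 0x30 = 0xC5; E(K, 0xC5) = 0x53.

C0 = 0x5B, C1 = 0xE1, C2 = 0x30, C3 = 0x53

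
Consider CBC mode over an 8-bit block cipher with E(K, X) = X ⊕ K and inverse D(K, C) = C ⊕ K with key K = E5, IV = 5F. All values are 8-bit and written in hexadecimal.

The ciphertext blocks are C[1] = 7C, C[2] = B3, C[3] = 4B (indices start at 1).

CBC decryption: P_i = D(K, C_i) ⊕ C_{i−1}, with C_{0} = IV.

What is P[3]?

P[3] = 1D

P[3]: D(K, 4B) = AE; AE ⊕ B3 = 1D.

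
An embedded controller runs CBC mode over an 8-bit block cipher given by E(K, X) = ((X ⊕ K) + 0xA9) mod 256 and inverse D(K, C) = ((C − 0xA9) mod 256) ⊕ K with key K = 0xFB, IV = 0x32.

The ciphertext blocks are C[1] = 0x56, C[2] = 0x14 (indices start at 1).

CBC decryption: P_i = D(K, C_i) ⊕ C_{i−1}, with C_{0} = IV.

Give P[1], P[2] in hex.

P[1]: D(K, 0x56) = 0x56; 0x56 ⊕ 0x32 = 0x64.
P[2]: D(K, 0x14) = 0x90; 0x90 ⊕ 0x56 = 0xC6.

P[1] = 0x64, P[2] = 0xC6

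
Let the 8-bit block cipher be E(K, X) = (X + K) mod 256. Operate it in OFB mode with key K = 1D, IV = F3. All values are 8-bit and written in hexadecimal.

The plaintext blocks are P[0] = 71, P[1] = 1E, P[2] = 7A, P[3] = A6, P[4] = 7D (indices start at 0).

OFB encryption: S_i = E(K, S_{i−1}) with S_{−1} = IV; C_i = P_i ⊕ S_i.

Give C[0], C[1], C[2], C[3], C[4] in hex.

C[0]: S = E(K, F3) = 10; 71 ⊕ 10 = 61.
C[1]: S = E(K, 10) = 2D; 1E ⊕ 2D = 33.
C[2]: S = E(K, 2D) = 4A; 7A ⊕ 4A = 30.
C[3]: S = E(K, 4A) = 67; A6 ⊕ 67 = C1.
C[4]: S = E(K, 67) = 84; 7D ⊕ 84 = F9.

C[0] = 61, C[1] = 33, C[2] = 30, C[3] = C1, C[4] = F9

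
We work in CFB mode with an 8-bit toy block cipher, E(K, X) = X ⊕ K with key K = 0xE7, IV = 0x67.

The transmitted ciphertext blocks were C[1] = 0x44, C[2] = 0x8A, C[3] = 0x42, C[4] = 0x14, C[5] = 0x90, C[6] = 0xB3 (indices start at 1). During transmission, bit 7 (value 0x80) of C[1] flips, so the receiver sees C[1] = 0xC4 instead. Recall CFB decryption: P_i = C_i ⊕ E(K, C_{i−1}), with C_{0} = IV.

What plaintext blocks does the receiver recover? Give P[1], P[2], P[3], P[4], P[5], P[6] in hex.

Only C[1] changed, to 0xC4. In CFB, a change in C_i flips the same bit in P_i and garbles P_{i+1}. Decrypting the received ciphertext:
P[1]: E(K, 0x67) = 0x80; 0xC4 ⊕ 0x80 = 0x44.
P[2]: E(K, 0xC4) = 0x23; 0x8A ⊕ 0x23 = 0xA9.
P[3]: E(K, 0x8A) = 0x6D; 0x42 ⊕ 0x6D = 0x2F.
P[4]: E(K, 0x42) = 0xA5; 0x14 ⊕ 0xA5 = 0xB1.
P[5]: E(K, 0x14) = 0xF3; 0x90 ⊕ 0xF3 = 0x63.
P[6]: E(K, 0x90) = 0x77; 0xB3 ⊕ 0x77 = 0xC4.
Blocks that differ from the original plaintext: P[1], P[2].

P[1] = 0x44, P[2] = 0xA9, P[3] = 0x2F, P[4] = 0xB1, P[5] = 0x63, P[6] = 0xC4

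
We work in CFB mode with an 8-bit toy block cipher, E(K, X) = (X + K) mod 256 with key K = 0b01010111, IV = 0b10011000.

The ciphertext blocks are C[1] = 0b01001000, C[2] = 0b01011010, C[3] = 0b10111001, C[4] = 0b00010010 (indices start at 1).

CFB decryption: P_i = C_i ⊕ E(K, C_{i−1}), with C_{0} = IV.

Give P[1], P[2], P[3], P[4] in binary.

P[1]: E(K, 0b10011000) = 0b11101111; 0b01001000 ⊕ 0b11101111 = 0b10100111.
P[2]: E(K, 0b01001000) = 0b10011111; 0b01011010 ⊕ 0b10011111 = 0b11000101.
P[3]: E(K, 0b01011010) = 0b10110001; 0b10111001 ⊕ 0b10110001 = 0b00001000.
P[4]: E(K, 0b10111001) = 0b00010000; 0b00010010 ⊕ 0b00010000 = 0b00000010.

P[1] = 0b10100111, P[2] = 0b11000101, P[3] = 0b00001000, P[4] = 0b00000010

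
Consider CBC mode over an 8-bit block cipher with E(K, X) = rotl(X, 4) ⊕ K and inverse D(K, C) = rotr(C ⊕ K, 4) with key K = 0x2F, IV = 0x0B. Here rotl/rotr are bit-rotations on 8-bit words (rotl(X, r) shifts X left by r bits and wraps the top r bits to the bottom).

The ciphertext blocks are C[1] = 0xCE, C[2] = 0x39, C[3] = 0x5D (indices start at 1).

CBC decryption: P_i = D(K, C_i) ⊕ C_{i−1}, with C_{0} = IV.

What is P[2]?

P[2]: D(K, 0x39) = 0x61; 0x61 ⊕ 0xCE = 0xAF.

P[2] = 0xAF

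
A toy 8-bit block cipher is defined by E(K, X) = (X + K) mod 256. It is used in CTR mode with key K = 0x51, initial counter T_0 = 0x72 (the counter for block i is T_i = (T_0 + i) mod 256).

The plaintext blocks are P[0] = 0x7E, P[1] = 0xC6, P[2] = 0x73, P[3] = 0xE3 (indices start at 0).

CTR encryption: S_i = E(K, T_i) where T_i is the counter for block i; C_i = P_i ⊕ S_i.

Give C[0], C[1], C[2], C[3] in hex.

C[0] = 0xBD, C[1] = 0x02, C[2] = 0xB6, C[3] = 0x25

C[0]: T = 0x72, S = E(K, T) = 0xC3; 0x7E ⊕ 0xC3 = 0xBD.
C[1]: T = 0x73, S = E(K, T) = 0xC4; 0xC6 ⊕ 0xC4 = 0x02.
C[2]: T = 0x74, S = E(K, T) = 0xC5; 0x73 ⊕ 0xC5 = 0xB6.
C[3]: T = 0x75, S = E(K, T) = 0xC6; 0xE3 ⊕ 0xC6 = 0x25.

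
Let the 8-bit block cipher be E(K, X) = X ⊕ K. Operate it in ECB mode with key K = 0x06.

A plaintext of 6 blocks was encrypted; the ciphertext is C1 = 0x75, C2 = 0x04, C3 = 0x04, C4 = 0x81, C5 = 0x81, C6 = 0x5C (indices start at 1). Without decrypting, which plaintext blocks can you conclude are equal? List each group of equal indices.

P2 = P3; P4 = P5

ECB encrypts each block independently with the same key, so equal ciphertext blocks imply equal plaintext blocks.
C2 = C3 = 0x04, so P2 = P3.
C4 = C5 = 0x81, so P4 = P5.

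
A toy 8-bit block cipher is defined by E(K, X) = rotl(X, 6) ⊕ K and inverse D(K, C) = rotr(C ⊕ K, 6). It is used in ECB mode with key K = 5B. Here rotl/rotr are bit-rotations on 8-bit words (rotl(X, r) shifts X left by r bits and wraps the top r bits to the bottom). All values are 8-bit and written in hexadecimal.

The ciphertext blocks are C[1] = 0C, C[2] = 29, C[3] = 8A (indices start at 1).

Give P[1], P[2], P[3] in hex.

P[1] = 5D, P[2] = C9, P[3] = 47

ECB decryption: P_i = D(K, C_i).
P[1]: D(K, 0C) = 5D.
P[2]: D(K, 29) = C9.
P[3]: D(K, 8A) = 47.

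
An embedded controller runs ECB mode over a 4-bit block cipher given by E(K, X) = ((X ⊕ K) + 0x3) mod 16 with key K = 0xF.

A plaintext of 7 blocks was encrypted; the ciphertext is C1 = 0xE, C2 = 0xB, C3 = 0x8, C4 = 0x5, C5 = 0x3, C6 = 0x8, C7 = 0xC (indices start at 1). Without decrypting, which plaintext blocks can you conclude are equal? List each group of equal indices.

ECB encrypts each block independently with the same key, so equal ciphertext blocks imply equal plaintext blocks.
C3 = C6 = 0x8, so P3 = P6.

P3 = P6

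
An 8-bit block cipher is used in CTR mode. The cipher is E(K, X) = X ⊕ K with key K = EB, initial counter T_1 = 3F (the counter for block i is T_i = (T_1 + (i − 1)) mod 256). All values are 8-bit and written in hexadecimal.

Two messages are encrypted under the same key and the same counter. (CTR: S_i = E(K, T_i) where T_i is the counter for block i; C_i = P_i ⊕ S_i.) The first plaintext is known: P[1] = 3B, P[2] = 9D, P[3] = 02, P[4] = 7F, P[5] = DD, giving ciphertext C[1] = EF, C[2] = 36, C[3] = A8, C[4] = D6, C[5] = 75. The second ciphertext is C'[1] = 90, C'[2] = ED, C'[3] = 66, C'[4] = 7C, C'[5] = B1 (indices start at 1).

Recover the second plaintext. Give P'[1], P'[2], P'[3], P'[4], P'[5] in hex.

P'[1] = 44, P'[2] = 46, P'[3] = CC, P'[4] = D5, P'[5] = 19

In CTR with a reused counter, both messages share the same keystream S_i, so C_i ⊕ C'_i = P_i ⊕ P'_i and thus P'_i = P_i ⊕ C_i ⊕ C'_i.
P'[1]: 3B ⊕ EF ⊕ 90 = 44.
P'[2]: 9D ⊕ 36 ⊕ ED = 46.
P'[3]: 02 ⊕ A8 ⊕ 66 = CC.
P'[4]: 7F ⊕ D6 ⊕ 7C = D5.
P'[5]: DD ⊕ 75 ⊕ B1 = 19.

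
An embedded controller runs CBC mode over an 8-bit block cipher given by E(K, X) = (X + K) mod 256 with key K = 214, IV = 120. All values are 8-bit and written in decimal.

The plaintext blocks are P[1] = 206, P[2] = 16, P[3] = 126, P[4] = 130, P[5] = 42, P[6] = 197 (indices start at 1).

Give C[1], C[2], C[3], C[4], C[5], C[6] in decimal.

CBC encryption: C_i = E(K, P_i ⊕ C_{i−1}), with C_{0} = IV.
C[1]: P[1] ⊕ 120 = 182; E(K, 182) = 140.
C[2]: P[2] ⊕ 140 = 156; E(K, 156) = 114.
C[3]: P[3] ⊕ 114 = 12; E(K, 12) = 226.
C[4]: P[4] ⊕ 226 = 96; E(K, 96) = 54.
C[5]: P[5] ⊕ 54 = 28; E(K, 28) = 242.
C[6]: P[6] ⊕ 242 = 55; E(K, 55) = 13.

C[1] = 140, C[2] = 114, C[3] = 226, C[4] = 54, C[5] = 242, C[6] = 13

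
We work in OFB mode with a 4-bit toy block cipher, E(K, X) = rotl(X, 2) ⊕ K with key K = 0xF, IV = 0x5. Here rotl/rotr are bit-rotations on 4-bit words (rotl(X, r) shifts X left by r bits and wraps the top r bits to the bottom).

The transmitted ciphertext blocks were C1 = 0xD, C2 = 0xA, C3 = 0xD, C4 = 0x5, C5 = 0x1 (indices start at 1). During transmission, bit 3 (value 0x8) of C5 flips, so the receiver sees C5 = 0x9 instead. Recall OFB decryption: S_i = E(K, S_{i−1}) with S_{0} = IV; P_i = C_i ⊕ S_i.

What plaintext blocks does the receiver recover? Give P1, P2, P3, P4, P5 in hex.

P1 = 0x7, P2 = 0xF, P3 = 0x7, P4 = 0x0, P5 = 0x3

Only C5 changed, to 0x9. In OFB, a change in C_i flips the same bit in P_i only; the keystream is unaffected. Decrypting the received ciphertext:
P1: S = E(K, 0x5) = 0xA; 0xD ⊕ 0xA = 0x7.
P2: S = E(K, 0xA) = 0x5; 0xA ⊕ 0x5 = 0xF.
P3: S = E(K, 0x5) = 0xA; 0xD ⊕ 0xA = 0x7.
P4: S = E(K, 0xA) = 0x5; 0x5 ⊕ 0x5 = 0x0.
P5: S = E(K, 0x5) = 0xA; 0x9 ⊕ 0xA = 0x3.
Blocks that differ from the original plaintext: P5.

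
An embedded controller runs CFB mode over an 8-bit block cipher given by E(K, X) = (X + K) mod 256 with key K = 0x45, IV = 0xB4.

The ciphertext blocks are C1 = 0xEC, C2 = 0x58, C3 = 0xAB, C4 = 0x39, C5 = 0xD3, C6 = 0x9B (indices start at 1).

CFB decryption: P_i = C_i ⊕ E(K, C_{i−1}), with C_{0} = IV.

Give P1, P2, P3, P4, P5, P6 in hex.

P1: E(K, 0xB4) = 0xF9; 0xEC ⊕ 0xF9 = 0x15.
P2: E(K, 0xEC) = 0x31; 0x58 ⊕ 0x31 = 0x69.
P3: E(K, 0x58) = 0x9D; 0xAB ⊕ 0x9D = 0x36.
P4: E(K, 0xAB) = 0xF0; 0x39 ⊕ 0xF0 = 0xC9.
P5: E(K, 0x39) = 0x7E; 0xD3 ⊕ 0x7E = 0xAD.
P6: E(K, 0xD3) = 0x18; 0x9B ⊕ 0x18 = 0x83.

P1 = 0x15, P2 = 0x69, P3 = 0x36, P4 = 0xC9, P5 = 0xAD, P6 = 0x83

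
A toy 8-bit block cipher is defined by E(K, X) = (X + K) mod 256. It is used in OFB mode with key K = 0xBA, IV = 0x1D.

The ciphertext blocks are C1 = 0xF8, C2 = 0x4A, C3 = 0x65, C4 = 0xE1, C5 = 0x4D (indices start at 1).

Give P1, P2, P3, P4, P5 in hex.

P1 = 0x2F, P2 = 0xDB, P3 = 0x2E, P4 = 0xE4, P5 = 0xF2

OFB decryption: S_i = E(K, S_{i−1}) with S_{0} = IV; P_i = C_i ⊕ S_i.
P1: S = E(K, 0x1D) = 0xD7; 0xF8 ⊕ 0xD7 = 0x2F.
P2: S = E(K, 0xD7) = 0x91; 0x4A ⊕ 0x91 = 0xDB.
P3: S = E(K, 0x91) = 0x4B; 0x65 ⊕ 0x4B = 0x2E.
P4: S = E(K, 0x4B) = 0x05; 0xE1 ⊕ 0x05 = 0xE4.
P5: S = E(K, 0x05) = 0xBF; 0x4D ⊕ 0xBF = 0xF2.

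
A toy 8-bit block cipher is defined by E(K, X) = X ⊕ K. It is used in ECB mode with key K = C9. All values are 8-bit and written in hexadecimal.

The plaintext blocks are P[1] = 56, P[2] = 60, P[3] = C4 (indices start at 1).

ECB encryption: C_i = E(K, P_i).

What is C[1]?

C[1]: E(K, 56) = 9F.

C[1] = 9F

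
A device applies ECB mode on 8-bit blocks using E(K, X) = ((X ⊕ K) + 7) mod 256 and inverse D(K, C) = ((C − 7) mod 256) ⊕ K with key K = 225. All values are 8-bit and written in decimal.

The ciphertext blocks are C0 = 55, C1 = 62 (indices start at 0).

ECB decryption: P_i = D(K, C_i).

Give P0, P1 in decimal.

P0 = 209, P1 = 214

P0: D(K, 55) = 209.
P1: D(K, 62) = 214.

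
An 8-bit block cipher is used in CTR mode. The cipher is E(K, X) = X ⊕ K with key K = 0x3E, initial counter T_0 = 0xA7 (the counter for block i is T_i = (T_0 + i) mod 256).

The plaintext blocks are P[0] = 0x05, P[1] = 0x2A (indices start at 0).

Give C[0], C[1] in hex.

C[0] = 0x9C, C[1] = 0xBC

CTR encryption: S_i = E(K, T_i) where T_i is the counter for block i; C_i = P_i ⊕ S_i.
C[0]: T = 0xA7, S = E(K, T) = 0x99; 0x05 ⊕ 0x99 = 0x9C.
C[1]: T = 0xA8, S = E(K, T) = 0x96; 0x2A ⊕ 0x96 = 0xBC.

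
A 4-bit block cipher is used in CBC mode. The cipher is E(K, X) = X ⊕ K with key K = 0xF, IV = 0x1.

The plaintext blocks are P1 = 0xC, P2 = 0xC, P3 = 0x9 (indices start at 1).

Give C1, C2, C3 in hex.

CBC encryption: C_i = E(K, P_i ⊕ C_{i−1}), with C_{0} = IV.
C1: P1 ⊕ 0x1 = 0xD; E(K, 0xD) = 0x2.
C2: P2 ⊕ 0x2 = 0xE; E(K, 0xE) = 0x1.
C3: P3 ⊕ 0x1 = 0x8; E(K, 0x8) = 0x7.

C1 = 0x2, C2 = 0x1, C3 = 0x7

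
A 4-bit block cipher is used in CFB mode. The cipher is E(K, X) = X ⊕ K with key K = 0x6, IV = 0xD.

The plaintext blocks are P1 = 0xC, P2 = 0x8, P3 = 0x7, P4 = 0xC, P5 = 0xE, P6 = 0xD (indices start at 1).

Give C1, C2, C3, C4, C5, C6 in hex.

CFB encryption: C_i = P_i ⊕ E(K, C_{i−1}), with C_{0} = IV.
C1: E(K, 0xD) = 0xB; 0xC ⊕ 0xB = 0x7.
C2: E(K, 0x7) = 0x1; 0x8 ⊕ 0x1 = 0x9.
C3: E(K, 0x9) = 0xF; 0x7 ⊕ 0xF = 0x8.
C4: E(K, 0x8) = 0xE; 0xC ⊕ 0xE = 0x2.
C5: E(K, 0x2) = 0x4; 0xE ⊕ 0x4 = 0xA.
C6: E(K, 0xA) = 0xC; 0xD ⊕ 0xC = 0x1.

C1 = 0x7, C2 = 0x9, C3 = 0x8, C4 = 0x2, C5 = 0xA, C6 = 0x1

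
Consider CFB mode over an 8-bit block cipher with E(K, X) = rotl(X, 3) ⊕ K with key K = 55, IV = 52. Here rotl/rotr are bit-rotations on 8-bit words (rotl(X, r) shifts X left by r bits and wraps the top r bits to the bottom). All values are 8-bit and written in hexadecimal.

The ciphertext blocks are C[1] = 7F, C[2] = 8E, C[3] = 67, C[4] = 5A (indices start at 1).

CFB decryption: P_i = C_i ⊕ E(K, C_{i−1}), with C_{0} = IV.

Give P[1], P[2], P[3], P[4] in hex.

P[1] = B8, P[2] = 20, P[3] = 46, P[4] = 34

P[1]: E(K, 52) = C7; 7F ⊕ C7 = B8.
P[2]: E(K, 7F) = AE; 8E ⊕ AE = 20.
P[3]: E(K, 8E) = 21; 67 ⊕ 21 = 46.
P[4]: E(K, 67) = 6E; 5A ⊕ 6E = 34.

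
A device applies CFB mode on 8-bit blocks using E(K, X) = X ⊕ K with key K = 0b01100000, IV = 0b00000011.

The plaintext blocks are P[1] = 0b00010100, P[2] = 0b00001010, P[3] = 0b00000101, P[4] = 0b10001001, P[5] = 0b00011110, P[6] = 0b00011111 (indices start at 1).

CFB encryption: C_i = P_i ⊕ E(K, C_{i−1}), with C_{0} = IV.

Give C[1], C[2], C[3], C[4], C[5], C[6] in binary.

C[1]: E(K, 0b00000011) = 0b01100011; 0b00010100 ⊕ 0b01100011 = 0b01110111.
C[2]: E(K, 0b01110111) = 0b00010111; 0b00001010 ⊕ 0b00010111 = 0b00011101.
C[3]: E(K, 0b00011101) = 0b01111101; 0b00000101 ⊕ 0b01111101 = 0b01111000.
C[4]: E(K, 0b01111000) = 0b00011000; 0b10001001 ⊕ 0b00011000 = 0b10010001.
C[5]: E(K, 0b10010001) = 0b11110001; 0b00011110 ⊕ 0b11110001 = 0b11101111.
C[6]: E(K, 0b11101111) = 0b10001111; 0b00011111 ⊕ 0b10001111 = 0b10010000.

C[1] = 0b01110111, C[2] = 0b00011101, C[3] = 0b01111000, C[4] = 0b10010001, C[5] = 0b11101111, C[6] = 0b10010000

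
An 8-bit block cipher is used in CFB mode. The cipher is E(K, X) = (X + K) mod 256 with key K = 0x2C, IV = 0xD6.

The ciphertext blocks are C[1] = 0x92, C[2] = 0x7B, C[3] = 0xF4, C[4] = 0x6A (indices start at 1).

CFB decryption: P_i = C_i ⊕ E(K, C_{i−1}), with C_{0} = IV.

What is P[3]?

P[3]: E(K, 0x7B) = 0xA7; 0xF4 ⊕ 0xA7 = 0x53.

P[3] = 0x53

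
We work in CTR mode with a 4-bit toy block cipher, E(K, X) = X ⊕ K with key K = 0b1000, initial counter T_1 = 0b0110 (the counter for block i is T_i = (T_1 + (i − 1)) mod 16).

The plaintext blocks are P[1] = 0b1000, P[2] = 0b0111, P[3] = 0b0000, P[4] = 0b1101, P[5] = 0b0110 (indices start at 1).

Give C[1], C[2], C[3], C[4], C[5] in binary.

C[1] = 0b0110, C[2] = 0b1000, C[3] = 0b0000, C[4] = 0b1100, C[5] = 0b0100

CTR encryption: S_i = E(K, T_i) where T_i is the counter for block i; C_i = P_i ⊕ S_i.
C[1]: T = 0b0110, S = E(K, T) = 0b1110; 0b1000 ⊕ 0b1110 = 0b0110.
C[2]: T = 0b0111, S = E(K, T) = 0b1111; 0b0111 ⊕ 0b1111 = 0b1000.
C[3]: T = 0b1000, S = E(K, T) = 0b0000; 0b0000 ⊕ 0b0000 = 0b0000.
C[4]: T = 0b1001, S = E(K, T) = 0b0001; 0b1101 ⊕ 0b0001 = 0b1100.
C[5]: T = 0b1010, S = E(K, T) = 0b0010; 0b0110 ⊕ 0b0010 = 0b0100.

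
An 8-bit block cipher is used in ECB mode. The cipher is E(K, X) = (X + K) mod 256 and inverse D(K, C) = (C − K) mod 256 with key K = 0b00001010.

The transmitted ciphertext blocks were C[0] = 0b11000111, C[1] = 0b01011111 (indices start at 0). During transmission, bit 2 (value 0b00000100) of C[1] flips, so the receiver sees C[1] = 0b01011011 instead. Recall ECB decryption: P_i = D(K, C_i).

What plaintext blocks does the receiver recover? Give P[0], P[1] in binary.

P[0] = 0b10111101, P[1] = 0b01010001

Only C[1] changed, to 0b01011011. In ECB, a change in C_i affects only P_i. Decrypting the received ciphertext:
P[0]: D(K, 0b11000111) = 0b10111101.
P[1]: D(K, 0b01011011) = 0b01010001.
Blocks that differ from the original plaintext: P[1].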